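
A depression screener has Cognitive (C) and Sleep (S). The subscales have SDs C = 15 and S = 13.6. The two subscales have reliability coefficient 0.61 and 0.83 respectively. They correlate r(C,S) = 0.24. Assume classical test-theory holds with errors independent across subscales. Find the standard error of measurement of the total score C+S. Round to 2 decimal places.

Var(total) = 409.96 + 97.92 = 507.88.
True-score variance = 290.767 + 97.92 = 388.687, so reliability = 0.7653.
Error variance = 507.88 − 388.687 = 119.193; SEM = √119.193 = 10.92.

10.92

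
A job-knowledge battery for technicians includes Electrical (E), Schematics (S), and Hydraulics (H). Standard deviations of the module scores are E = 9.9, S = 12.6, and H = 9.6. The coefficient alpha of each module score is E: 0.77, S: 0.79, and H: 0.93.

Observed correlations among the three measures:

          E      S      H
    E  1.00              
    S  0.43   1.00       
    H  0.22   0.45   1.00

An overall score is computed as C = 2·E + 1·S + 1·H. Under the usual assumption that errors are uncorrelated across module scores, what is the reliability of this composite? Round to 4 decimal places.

0.8762

Var(C) = 2²·9.9² + 12.6² + 9.6² + 2·[2·9.9·12.6·0.43 + 2·9.9·9.6·0.22 + 12.6·9.6·0.45] = 642.96 + 407.052 = 1050.01.
Under uncorrelated errors the observed covariances equal the true-score covariances, so only the own-variance terms attenuate.
True-score variance = [2²·9.9²·0.77 + 12.6²·0.79 + 9.6²·0.93] + 407.052 = 513 + 407.052 = 920.052.
Reliability = 920.052 / 1050.01 = 0.8762.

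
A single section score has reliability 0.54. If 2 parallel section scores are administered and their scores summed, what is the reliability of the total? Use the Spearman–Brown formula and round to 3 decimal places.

ρ_k = kρ / (1 + (k−1)ρ) = 2·0.54 / (1 + 1·0.54) = 1.080 / 1.540 = 0.701.

0.701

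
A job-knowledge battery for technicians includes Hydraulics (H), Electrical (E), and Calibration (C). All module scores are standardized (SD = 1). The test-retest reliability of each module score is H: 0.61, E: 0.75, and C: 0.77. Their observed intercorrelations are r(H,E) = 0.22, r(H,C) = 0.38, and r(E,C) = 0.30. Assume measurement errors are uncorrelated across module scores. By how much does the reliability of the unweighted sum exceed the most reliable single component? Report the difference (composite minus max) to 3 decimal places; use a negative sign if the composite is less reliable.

Var(sum) = 3 + 1.8 = 4.8; true-score variance = 2.13 + 1.8 = 3.93; composite reliability = 0.8187.
Max component reliability = 0.7700.
Difference = 0.8187 − 0.7700 = 0.049.

0.049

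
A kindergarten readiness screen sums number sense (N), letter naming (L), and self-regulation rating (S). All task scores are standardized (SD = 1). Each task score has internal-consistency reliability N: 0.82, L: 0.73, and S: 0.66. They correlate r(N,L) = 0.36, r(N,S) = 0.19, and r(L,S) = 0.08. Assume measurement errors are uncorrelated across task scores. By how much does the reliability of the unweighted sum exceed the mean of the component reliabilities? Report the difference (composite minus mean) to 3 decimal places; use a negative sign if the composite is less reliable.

0.078

Var(sum) = 3 + 1.26 = 4.26; true-score variance = 2.21 + 1.26 = 3.47; composite reliability = 0.8146.
Mean component reliability = 0.7367.
Difference = 0.8146 − 0.7367 = 0.078.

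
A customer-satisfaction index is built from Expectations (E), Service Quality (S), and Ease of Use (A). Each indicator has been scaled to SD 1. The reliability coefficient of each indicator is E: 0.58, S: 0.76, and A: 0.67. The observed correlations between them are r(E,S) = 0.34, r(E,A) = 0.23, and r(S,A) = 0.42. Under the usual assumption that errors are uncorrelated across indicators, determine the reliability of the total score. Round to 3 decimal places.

0.801

Var(E+S+A) = 3 + 2·[0.34 + 0.23 + 0.42] = 3 + 1.98 = 4.98.
With uncorrelated errors the cross-covariances are all true-score covariance, so they carry over unchanged; only the diagonal terms shrink to ρᵢσᵢ².
True-score variance = [0.58 + 0.76 + 0.67] + 1.98 = 2.01 + 1.98 = 3.99.
Reliability = 3.99 / 4.98 = 0.801.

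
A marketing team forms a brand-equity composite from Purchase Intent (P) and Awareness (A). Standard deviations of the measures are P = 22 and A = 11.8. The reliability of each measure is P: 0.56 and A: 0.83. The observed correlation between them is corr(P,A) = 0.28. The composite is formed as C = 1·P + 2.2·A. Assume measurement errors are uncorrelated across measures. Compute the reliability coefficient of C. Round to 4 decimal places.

0.7784

Var(C) = 22² + 2.2²·11.8² + 2·[2.2·22·11.8·0.28] = 1157.92 + 319.827 = 1477.75.
Under uncorrelated errors the observed covariances equal the true-score covariances, so only the own-variance terms attenuate.
True-score variance = [22²·0.56 + 2.2²·11.8²·0.83] + 319.827 = 830.395 + 319.827 = 1150.22.
Reliability = 1150.22 / 1477.75 = 0.7784.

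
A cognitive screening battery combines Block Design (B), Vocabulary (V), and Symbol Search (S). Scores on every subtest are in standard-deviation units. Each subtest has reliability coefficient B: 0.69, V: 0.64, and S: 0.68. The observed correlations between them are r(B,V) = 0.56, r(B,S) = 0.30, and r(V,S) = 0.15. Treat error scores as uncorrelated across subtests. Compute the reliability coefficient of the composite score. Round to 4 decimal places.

0.8028

Var(B+V+S) = 3 + 2·[0.56 + 0.30 + 0.15] = 3 + 2.02 = 5.02.
Under uncorrelated errors the observed covariances equal the true-score covariances, so only the own-variance terms attenuate.
True-score variance = [0.69 + 0.64 + 0.68] + 2.02 = 2.01 + 2.02 = 4.03.
Reliability = 4.03 / 5.02 = 0.8028.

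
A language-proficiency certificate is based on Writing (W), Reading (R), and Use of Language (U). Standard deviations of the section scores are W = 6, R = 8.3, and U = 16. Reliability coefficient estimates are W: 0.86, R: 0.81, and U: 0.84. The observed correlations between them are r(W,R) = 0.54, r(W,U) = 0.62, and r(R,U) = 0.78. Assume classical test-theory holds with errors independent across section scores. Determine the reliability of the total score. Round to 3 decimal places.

0.920

Var(W+R+U) = 6² + 8.3² + 16² + 2·[6·8.3·0.54 + 6·16·0.62 + 8.3·16·0.78] = 360.89 + 379.992 = 740.882.
Under uncorrelated errors the observed covariances equal the true-score covariances, so only the own-variance terms attenuate.
True-score variance = [6²·0.86 + 8.3²·0.81 + 16²·0.84] + 379.992 = 301.801 + 379.992 = 681.793.
Reliability = 681.793 / 740.882 = 0.920.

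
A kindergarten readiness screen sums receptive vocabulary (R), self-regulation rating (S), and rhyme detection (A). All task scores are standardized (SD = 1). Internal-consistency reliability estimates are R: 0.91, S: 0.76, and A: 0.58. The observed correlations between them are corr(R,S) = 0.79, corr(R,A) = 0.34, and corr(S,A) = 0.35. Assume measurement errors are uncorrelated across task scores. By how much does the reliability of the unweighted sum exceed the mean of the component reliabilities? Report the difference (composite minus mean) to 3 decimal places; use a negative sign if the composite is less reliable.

Var(sum) = 3 + 2.96 = 5.96; true-score variance = 2.25 + 2.96 = 5.21; composite reliability = 0.8742.
Mean component reliability = 0.7500.
Difference = 0.8742 − 0.7500 = 0.124.

0.124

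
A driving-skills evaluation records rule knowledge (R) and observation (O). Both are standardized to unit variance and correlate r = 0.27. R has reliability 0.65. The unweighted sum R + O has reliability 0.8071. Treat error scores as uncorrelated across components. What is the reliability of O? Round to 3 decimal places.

0.860

Var(R+O) = 2 + 2·0.27 = 2.540.
True-score variance = ρ_R + ρ_O + 2·0.27, so 0.8071 = (0.65 + ρ_O + 0.54) / 2.540.
ρ_O = 0.8071·2.540 − 0.65 − 0.54 = 0.860.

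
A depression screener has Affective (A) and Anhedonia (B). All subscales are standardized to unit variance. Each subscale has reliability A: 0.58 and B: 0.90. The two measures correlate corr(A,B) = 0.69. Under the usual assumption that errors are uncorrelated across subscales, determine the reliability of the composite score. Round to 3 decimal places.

0.846

Var(A+B) = 2 + 2·[0.69] = 2 + 1.38 = 3.38.
Under uncorrelated errors the observed covariances equal the true-score covariances, so only the own-variance terms attenuate.
True-score variance = [0.58 + 0.90] + 1.38 = 1.48 + 1.38 = 2.86.
Reliability = 2.86 / 3.38 = 0.846.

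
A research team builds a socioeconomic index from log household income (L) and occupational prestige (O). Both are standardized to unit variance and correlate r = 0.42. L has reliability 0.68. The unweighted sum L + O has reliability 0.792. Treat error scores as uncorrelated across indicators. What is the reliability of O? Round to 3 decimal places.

Var(L+O) = 2 + 2·0.42 = 2.840.
True-score variance = ρ_L + ρ_O + 2·0.42, so 0.792 = (0.68 + ρ_O + 0.84) / 2.840.
ρ_O = 0.792·2.840 − 0.68 − 0.84 = 0.729.

0.729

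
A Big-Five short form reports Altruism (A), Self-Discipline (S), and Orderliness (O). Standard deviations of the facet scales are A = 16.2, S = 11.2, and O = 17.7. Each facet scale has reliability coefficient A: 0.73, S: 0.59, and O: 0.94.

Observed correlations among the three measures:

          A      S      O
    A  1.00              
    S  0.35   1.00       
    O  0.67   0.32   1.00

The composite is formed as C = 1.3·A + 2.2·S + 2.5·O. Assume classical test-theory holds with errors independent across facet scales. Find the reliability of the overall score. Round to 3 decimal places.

Var(C) = 1.3²·16.2² + 2.2²·11.2² + 2.5²·17.7² + 2·[2.86·16.2·11.2·0.35 + 3.25·16.2·17.7·0.67 + 5.5·11.2·17.7·0.32] = 3008.72 + 2309.8 = 5318.52.
Because errors are independent across components, Cov(Tᵢ,Tⱼ) = Cov(Xᵢ,Xⱼ); the off-diagonal part of the true-score variance is the same as above.
True-score variance = [1.3²·16.2²·0.73 + 2.2²·11.2²·0.59 + 2.5²·17.7²·0.94] + 2309.8 = 2522.56 + 2309.8 = 4832.36.
Reliability = 4832.36 / 5318.52 = 0.909.

0.909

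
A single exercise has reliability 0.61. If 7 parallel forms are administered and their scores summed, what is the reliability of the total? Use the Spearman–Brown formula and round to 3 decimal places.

ρ_k = kρ / (1 + (k−1)ρ) = 7·0.61 / (1 + 6·0.61) = 4.270 / 4.660 = 0.916.

0.916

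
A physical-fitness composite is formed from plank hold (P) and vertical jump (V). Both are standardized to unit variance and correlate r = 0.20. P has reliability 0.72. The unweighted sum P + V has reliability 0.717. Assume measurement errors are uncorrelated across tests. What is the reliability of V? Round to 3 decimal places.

0.601

Var(P+V) = 2 + 2·0.20 = 2.400.
True-score variance = ρ_P + ρ_V + 2·0.20, so 0.717 = (0.72 + ρ_V + 0.40) / 2.400.
ρ_V = 0.717·2.400 − 0.72 − 0.40 = 0.601.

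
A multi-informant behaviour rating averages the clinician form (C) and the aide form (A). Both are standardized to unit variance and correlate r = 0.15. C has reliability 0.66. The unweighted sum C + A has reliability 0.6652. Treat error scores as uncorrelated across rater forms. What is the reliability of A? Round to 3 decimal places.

Var(C+A) = 2 + 2·0.15 = 2.300.
True-score variance = ρ_C + ρ_A + 2·0.15, so 0.6652 = (0.66 + ρ_A + 0.30) / 2.300.
ρ_A = 0.6652·2.300 − 0.66 − 0.30 = 0.570.

0.570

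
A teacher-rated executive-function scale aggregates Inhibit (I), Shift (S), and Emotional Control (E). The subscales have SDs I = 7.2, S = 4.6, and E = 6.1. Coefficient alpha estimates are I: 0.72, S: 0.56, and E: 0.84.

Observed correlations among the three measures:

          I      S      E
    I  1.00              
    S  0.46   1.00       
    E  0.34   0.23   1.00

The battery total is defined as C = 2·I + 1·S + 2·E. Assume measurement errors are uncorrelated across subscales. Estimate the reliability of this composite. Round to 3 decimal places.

0.844

Var(C) = 2²·7.2² + 4.6² + 2²·6.1² + 2·[2·7.2·4.6·0.46 + 4·7.2·6.1·0.34 + 2·4.6·6.1·0.23] = 377.36 + 206.218 = 583.578.
Under uncorrelated errors the observed covariances equal the true-score covariances, so only the own-variance terms attenuate.
True-score variance = [2²·7.2²·0.72 + 4.6²·0.56 + 2²·6.1²·0.84] + 206.218 = 286.174 + 206.218 = 492.393.
Reliability = 492.393 / 583.578 = 0.844.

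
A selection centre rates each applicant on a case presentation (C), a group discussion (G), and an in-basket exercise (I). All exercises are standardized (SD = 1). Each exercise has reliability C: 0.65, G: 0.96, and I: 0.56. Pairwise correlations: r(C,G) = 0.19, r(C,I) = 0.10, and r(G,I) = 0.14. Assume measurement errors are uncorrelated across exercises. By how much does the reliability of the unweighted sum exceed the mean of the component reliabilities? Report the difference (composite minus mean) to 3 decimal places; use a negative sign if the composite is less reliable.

0.062

Var(sum) = 3 + 0.86 = 3.86; true-score variance = 2.17 + 0.86 = 3.03; composite reliability = 0.7850.
Mean component reliability = 0.7233.
Difference = 0.7850 − 0.7233 = 0.062.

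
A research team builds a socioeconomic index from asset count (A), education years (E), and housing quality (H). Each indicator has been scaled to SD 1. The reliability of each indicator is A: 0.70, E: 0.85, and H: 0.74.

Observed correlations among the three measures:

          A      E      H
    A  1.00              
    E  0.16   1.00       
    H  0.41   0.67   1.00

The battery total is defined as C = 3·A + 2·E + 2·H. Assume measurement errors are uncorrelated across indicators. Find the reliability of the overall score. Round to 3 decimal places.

Var(C) = 3² + 2² + 2² + 2·[6·0.16 + 6·0.41 + 4·0.67] = 17 + 12.2 = 29.2.
With uncorrelated errors the cross-covariances are all true-score covariance, so they carry over unchanged; only the diagonal terms shrink to ρᵢσᵢ².
True-score variance = [3²·0.70 + 2²·0.85 + 2²·0.74] + 12.2 = 12.66 + 12.2 = 24.86.
Reliability = 24.86 / 29.2 = 0.851.

0.851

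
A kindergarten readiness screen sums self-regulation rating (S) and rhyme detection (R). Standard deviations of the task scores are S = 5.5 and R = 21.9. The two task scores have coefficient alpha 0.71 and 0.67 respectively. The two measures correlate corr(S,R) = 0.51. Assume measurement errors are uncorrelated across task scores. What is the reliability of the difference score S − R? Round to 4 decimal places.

Var(S−R) = 5.5² + 21.9² − 2·5.5·21.9·0.51 = 509.86 − 122.859 = 387.001.
Under uncorrelated errors the observed covariances equal the true-score covariances, so only the own-variance terms attenuate.
True-score variance = [5.5²·0.71 + 21.9²·0.67] − 122.859 = 342.816 − 122.859 = 219.957.
Reliability = 219.957 / 387.001 = 0.5684.

0.5684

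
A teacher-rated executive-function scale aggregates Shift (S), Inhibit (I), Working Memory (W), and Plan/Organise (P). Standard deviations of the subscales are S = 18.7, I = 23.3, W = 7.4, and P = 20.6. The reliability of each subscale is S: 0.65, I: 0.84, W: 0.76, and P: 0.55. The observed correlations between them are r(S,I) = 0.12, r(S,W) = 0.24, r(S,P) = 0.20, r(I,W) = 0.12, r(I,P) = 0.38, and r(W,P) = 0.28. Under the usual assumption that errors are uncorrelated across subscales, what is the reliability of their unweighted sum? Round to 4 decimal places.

Var(S+I+W+P) = 18.7² + 23.3² + 7.4² + 20.6² + 2·[18.7·23.3·0.12 + 18.7·7.4·0.24 + 18.7·20.6·0.20 + 23.3·7.4·0.12 + 23.3·20.6·0.38 + 7.4·20.6·0.28] = 1371.7 + 816.613 = 2188.31.
Because errors are independent across components, Cov(Tᵢ,Tⱼ) = Cov(Xᵢ,Xⱼ); the off-diagonal part of the true-score variance is the same as above.
True-score variance = [18.7²·0.65 + 23.3²·0.84 + 7.4²·0.76 + 20.6²·0.55] + 816.613 = 958.342 + 816.613 = 1774.95.
Reliability = 1774.95 / 2188.31 = 0.8111.

0.8111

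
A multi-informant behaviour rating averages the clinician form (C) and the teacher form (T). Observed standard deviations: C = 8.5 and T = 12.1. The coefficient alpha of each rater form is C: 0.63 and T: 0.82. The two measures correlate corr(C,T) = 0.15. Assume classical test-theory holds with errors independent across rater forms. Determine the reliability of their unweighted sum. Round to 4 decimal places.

0.7872

Var(C+T) = 8.5² + 12.1² + 2·[8.5·12.1·0.15] = 218.66 + 30.855 = 249.515.
With uncorrelated errors the cross-covariances are all true-score covariance, so they carry over unchanged; only the diagonal terms shrink to ρᵢσᵢ².
True-score variance = [8.5²·0.63 + 12.1²·0.82] + 30.855 = 165.574 + 30.855 = 196.429.
Reliability = 196.429 / 249.515 = 0.7872.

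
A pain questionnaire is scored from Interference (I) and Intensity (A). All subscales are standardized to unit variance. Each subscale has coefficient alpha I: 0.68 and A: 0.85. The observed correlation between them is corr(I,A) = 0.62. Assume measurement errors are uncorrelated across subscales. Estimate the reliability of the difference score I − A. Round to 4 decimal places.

0.3816

Var(I−A) = 1 + 1 − 2·0.62 = 2 − 1.24 = 0.76.
With uncorrelated errors the cross-covariances are all true-score covariance, so they carry over unchanged; only the diagonal terms shrink to ρᵢσᵢ².
True-score variance = [0.68 + 0.85] − 1.24 = 1.53 − 1.24 = 0.29.
Reliability = 0.29 / 0.76 = 0.3816.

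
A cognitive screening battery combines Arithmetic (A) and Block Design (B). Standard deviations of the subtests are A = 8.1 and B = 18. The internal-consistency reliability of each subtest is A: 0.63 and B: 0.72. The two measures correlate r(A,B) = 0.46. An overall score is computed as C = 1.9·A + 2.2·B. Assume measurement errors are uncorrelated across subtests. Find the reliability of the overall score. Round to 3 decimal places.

Var(C) = 1.9²·8.1² + 2.2²·18² + 2·[4.18·8.1·18·0.46] = 1805.01 + 560.688 = 2365.7.
Because errors are independent across components, Cov(Tᵢ,Tⱼ) = Cov(Xᵢ,Xⱼ); the off-diagonal part of the true-score variance is the same as above.
True-score variance = [1.9²·8.1²·0.63 + 2.2²·18²·0.72] + 560.688 = 1278.29 + 560.688 = 1838.98.
Reliability = 1838.98 / 2365.7 = 0.777.

0.777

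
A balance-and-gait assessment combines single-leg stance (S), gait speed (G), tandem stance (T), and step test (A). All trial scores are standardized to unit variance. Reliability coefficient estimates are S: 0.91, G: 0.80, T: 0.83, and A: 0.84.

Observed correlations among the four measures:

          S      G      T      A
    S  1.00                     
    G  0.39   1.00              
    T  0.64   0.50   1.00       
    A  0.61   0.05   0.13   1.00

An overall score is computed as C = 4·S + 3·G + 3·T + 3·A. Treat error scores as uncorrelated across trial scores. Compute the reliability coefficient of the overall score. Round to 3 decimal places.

0.934

Var(C) = 4² + 3² + 3² + 3² + 2·[12·0.39 + 12·0.64 + 12·0.61 + 9·0.50 + 9·0.05 + 9·0.13] = 43 + 51.6 = 94.6.
With uncorrelated errors the cross-covariances are all true-score covariance, so they carry over unchanged; only the diagonal terms shrink to ρᵢσᵢ².
True-score variance = [4²·0.91 + 3²·0.80 + 3²·0.83 + 3²·0.84] + 51.6 = 36.79 + 51.6 = 88.39.
Reliability = 88.39 / 94.6 = 0.934.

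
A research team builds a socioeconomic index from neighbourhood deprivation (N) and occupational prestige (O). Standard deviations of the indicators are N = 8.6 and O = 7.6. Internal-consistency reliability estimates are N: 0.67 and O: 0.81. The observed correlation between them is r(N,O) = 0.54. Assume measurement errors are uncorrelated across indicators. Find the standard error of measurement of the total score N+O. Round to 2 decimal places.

5.95

Var(total) = 131.72 + 70.5888 = 202.309.
True-score variance = 96.3388 + 70.5888 = 166.928, so reliability = 0.8251.
Error variance = 202.309 − 166.928 = 35.3812; SEM = √35.3812 = 5.95.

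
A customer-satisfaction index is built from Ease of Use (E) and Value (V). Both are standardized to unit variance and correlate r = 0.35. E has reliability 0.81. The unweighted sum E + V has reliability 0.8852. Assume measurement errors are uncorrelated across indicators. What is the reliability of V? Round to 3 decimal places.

0.880

Var(E+V) = 2 + 2·0.35 = 2.700.
True-score variance = ρ_E + ρ_V + 2·0.35, so 0.8852 = (0.81 + ρ_V + 0.70) / 2.700.
ρ_V = 0.8852·2.700 − 0.81 − 0.70 = 0.880.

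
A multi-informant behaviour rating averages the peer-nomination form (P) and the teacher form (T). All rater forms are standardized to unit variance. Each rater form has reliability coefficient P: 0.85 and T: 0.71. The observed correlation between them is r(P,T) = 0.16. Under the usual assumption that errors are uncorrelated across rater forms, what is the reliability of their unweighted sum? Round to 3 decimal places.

Var(P+T) = 2 + 2·[0.16] = 2 + 0.32 = 2.32.
Under uncorrelated errors the observed covariances equal the true-score covariances, so only the own-variance terms attenuate.
True-score variance = [0.85 + 0.71] + 0.32 = 1.56 + 0.32 = 1.88.
Reliability = 1.88 / 2.32 = 0.810.

0.810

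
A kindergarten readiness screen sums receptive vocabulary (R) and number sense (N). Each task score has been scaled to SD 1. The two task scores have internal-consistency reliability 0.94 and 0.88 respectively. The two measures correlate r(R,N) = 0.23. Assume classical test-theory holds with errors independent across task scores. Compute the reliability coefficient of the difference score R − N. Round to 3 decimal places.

Var(R−N) = 1 + 1 − 2·0.23 = 2 − 0.46 = 1.54.
Because errors are independent across components, Cov(Tᵢ,Tⱼ) = Cov(Xᵢ,Xⱼ); the off-diagonal part of the true-score variance is the same as above.
True-score variance = [0.94 + 0.88] − 0.46 = 1.82 − 0.46 = 1.36.
Reliability = 1.36 / 1.54 = 0.883.

0.883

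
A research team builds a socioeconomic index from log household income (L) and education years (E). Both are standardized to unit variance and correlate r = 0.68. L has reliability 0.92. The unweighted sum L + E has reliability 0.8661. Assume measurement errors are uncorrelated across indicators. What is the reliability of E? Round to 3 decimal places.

0.630

Var(L+E) = 2 + 2·0.68 = 3.360.
True-score variance = ρ_L + ρ_E + 2·0.68, so 0.8661 = (0.92 + ρ_E + 1.36) / 3.360.
ρ_E = 0.8661·3.360 − 0.92 − 1.36 = 0.630.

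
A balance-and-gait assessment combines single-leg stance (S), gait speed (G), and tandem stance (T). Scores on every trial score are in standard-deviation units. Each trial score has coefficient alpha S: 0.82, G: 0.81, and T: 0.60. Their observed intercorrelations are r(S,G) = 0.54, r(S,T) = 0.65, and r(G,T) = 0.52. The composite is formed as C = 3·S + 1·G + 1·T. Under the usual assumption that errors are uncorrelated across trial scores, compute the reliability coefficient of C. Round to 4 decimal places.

Var(C) = 3² + 1 + 1 + 2·[3·0.54 + 3·0.65 + 0.52] = 11 + 8.18 = 19.18.
With uncorrelated errors the cross-covariances are all true-score covariance, so they carry over unchanged; only the diagonal terms shrink to ρᵢσᵢ².
True-score variance = [3²·0.82 + 0.81 + 0.60] + 8.18 = 8.79 + 8.18 = 16.97.
Reliability = 16.97 / 19.18 = 0.8848.

0.8848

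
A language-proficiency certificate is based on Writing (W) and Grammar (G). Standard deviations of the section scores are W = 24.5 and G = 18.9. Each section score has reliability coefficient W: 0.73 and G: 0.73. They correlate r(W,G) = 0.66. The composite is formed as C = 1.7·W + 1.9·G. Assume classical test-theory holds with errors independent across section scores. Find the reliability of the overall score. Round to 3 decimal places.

Var(C) = 1.7²·24.5² + 1.9²·18.9² + 2·[3.23·24.5·18.9·0.66] = 3024.25 + 1974.26 = 4998.51.
Because errors are independent across components, Cov(Tᵢ,Tⱼ) = Cov(Xᵢ,Xⱼ); the off-diagonal part of the true-score variance is the same as above.
True-score variance = [1.7²·24.5²·0.73 + 1.9²·18.9²·0.73] + 1974.26 = 2207.7 + 1974.26 = 4181.96.
Reliability = 4181.96 / 4998.51 = 0.837.

0.837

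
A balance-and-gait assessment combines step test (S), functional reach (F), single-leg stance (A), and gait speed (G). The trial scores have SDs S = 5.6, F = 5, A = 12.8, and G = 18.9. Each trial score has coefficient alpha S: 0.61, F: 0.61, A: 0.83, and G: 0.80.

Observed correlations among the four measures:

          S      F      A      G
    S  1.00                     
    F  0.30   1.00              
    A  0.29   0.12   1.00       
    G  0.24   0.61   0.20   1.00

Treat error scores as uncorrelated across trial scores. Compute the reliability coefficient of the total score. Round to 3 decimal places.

Var(S+F+A+G) = 5.6² + 5² + 12.8² + 18.9² + 2·[5.6·5·0.30 + 5.6·12.8·0.29 + 5.6·18.9·0.24 + 5·12.8·0.12 + 5·18.9·0.61 + 12.8·18.9·0.20] = 577.41 + 336.596 = 914.006.
With uncorrelated errors the cross-covariances are all true-score covariance, so they carry over unchanged; only the diagonal terms shrink to ρᵢσᵢ².
True-score variance = [5.6²·0.61 + 5²·0.61 + 12.8²·0.83 + 18.9²·0.80] + 336.596 = 456.135 + 336.596 = 792.73.
Reliability = 792.73 / 914.006 = 0.867.

0.867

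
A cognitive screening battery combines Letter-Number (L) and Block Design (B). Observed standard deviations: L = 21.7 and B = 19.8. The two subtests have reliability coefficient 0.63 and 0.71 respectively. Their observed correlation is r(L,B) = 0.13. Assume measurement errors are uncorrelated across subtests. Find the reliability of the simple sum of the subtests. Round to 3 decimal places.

Var(L+B) = 21.7² + 19.8² + 2·[21.7·19.8·0.13] = 862.93 + 111.712 = 974.642.
Because errors are independent across components, Cov(Tᵢ,Tⱼ) = Cov(Xᵢ,Xⱼ); the off-diagonal part of the true-score variance is the same as above.
True-score variance = [21.7²·0.63 + 19.8²·0.71] + 111.712 = 575.009 + 111.712 = 686.721.
Reliability = 686.721 / 974.642 = 0.705.

0.705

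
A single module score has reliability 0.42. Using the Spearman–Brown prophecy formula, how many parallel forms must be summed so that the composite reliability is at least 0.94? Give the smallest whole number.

22

k ≥ ρ*(1−ρ₁)/(ρ₁(1−ρ*)) = 0.94·0.58 / (0.42·0.06) = 21.635.
Smallest integer k = 22.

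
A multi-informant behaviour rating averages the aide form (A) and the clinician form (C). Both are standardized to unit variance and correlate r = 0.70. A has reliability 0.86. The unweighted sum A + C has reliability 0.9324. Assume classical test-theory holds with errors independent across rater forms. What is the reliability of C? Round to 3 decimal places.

0.910

Var(A+C) = 2 + 2·0.70 = 3.400.
True-score variance = ρ_A + ρ_C + 2·0.70, so 0.9324 = (0.86 + ρ_C + 1.40) / 3.400.
ρ_C = 0.9324·3.400 − 0.86 − 1.40 = 0.910.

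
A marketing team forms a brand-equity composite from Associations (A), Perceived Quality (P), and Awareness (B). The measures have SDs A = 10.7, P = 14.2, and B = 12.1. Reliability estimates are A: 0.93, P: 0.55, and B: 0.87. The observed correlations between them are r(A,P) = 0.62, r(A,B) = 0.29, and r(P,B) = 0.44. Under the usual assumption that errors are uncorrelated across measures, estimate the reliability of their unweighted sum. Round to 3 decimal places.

0.866

Var(A+P+B) = 10.7² + 14.2² + 12.1² + 2·[10.7·14.2·0.62 + 10.7·12.1·0.29 + 14.2·12.1·0.44] = 462.54 + 414.7 = 877.24.
Under uncorrelated errors the observed covariances equal the true-score covariances, so only the own-variance terms attenuate.
True-score variance = [10.7²·0.93 + 14.2²·0.55 + 12.1²·0.87] + 414.7 = 344.754 + 414.7 = 759.454.
Reliability = 759.454 / 877.24 = 0.866.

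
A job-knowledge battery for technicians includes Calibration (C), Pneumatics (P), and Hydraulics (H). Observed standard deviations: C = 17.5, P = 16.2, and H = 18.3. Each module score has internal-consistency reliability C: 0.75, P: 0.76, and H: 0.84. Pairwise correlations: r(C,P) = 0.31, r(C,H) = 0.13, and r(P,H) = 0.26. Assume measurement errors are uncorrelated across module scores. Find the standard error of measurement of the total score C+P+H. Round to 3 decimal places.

13.897

Var(total) = 903.58 + 413.194 = 1316.77.
True-score variance = 710.45 + 413.194 = 1123.64, so reliability = 0.8533.
Error variance = 1316.77 − 1123.64 = 193.13; SEM = √193.13 = 13.897.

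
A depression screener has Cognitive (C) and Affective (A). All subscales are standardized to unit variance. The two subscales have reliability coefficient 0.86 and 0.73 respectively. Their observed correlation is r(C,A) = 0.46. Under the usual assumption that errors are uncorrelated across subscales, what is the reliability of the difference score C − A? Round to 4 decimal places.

Var(C−A) = 1 + 1 − 2·0.46 = 2 − 0.92 = 1.08.
Because errors are independent across components, Cov(Tᵢ,Tⱼ) = Cov(Xᵢ,Xⱼ); the off-diagonal part of the true-score variance is the same as above.
True-score variance = [0.86 + 0.73] − 0.92 = 1.59 − 0.92 = 0.67.
Reliability = 0.67 / 1.08 = 0.6204.

0.6204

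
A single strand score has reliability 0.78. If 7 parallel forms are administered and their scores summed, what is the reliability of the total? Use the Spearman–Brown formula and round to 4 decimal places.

0.9613

ρ_k = kρ / (1 + (k−1)ρ) = 7·0.78 / (1 + 6·0.78) = 5.460 / 5.680 = 0.9613.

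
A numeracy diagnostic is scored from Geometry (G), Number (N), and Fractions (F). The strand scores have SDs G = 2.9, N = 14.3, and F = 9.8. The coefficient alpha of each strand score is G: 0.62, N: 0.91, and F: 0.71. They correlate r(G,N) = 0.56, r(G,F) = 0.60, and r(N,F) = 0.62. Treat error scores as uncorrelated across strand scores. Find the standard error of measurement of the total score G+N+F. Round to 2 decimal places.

Var(total) = 308.94 + 254.324 = 563.264.
True-score variance = 259.489 + 254.324 = 513.812, so reliability = 0.9122.
Error variance = 563.264 − 513.812 = 49.4515; SEM = √49.4515 = 7.03.

7.03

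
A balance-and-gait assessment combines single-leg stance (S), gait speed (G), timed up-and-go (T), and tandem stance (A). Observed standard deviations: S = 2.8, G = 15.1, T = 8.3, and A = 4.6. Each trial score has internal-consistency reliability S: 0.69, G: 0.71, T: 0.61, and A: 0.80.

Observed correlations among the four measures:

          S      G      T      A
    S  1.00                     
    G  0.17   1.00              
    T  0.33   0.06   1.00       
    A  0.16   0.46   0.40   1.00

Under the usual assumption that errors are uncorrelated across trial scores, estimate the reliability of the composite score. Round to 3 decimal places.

0.788

Var(S+G+T+A) = 2.8² + 15.1² + 8.3² + 4.6² + 2·[2.8·15.1·0.17 + 2.8·8.3·0.33 + 2.8·4.6·0.16 + 15.1·8.3·0.06 + 15.1·4.6·0.46 + 8.3·4.6·0.40] = 325.9 + 143.322 = 469.222.
Because errors are independent across components, Cov(Tᵢ,Tⱼ) = Cov(Xᵢ,Xⱼ); the off-diagonal part of the true-score variance is the same as above.
True-score variance = [2.8²·0.69 + 15.1²·0.71 + 8.3²·0.61 + 4.6²·0.80] + 143.322 = 226.248 + 143.322 = 369.57.
Reliability = 369.57 / 469.222 = 0.788.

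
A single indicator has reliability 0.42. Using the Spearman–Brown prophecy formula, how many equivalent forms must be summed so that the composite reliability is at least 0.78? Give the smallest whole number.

5

k ≥ ρ*(1−ρ₁)/(ρ₁(1−ρ*)) = 0.78·0.58 / (0.42·0.22) = 4.896.
Smallest integer k = 5.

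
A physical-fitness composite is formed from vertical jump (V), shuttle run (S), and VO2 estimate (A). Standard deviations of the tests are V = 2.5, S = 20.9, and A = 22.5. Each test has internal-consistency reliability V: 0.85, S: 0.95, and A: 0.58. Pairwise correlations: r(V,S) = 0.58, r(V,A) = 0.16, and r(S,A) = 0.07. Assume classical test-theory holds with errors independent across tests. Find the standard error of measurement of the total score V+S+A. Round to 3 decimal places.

Var(total) = 949.31 + 144.445 = 1093.75.
True-score variance = 713.907 + 144.445 = 858.352, so reliability = 0.7848.
Error variance = 1093.75 − 858.352 = 235.403; SEM = √235.403 = 15.343.

15.343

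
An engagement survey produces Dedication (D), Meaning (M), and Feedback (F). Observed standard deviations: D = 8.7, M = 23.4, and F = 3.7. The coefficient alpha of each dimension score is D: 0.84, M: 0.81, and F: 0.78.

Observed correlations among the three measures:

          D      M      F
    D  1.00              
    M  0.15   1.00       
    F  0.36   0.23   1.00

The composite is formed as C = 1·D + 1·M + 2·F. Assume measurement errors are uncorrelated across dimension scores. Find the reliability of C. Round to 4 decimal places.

Var(C) = 8.7² + 23.4² + 2²·3.7² + 2·[8.7·23.4·0.15 + 2·8.7·3.7·0.36 + 2·23.4·3.7·0.23] = 678.01 + 187.081 = 865.091.
Under uncorrelated errors the observed covariances equal the true-score covariances, so only the own-variance terms attenuate.
True-score variance = [8.7²·0.84 + 23.4²·0.81 + 2²·3.7²·0.78] + 187.081 = 549.816 + 187.081 = 736.897.
Reliability = 736.897 / 865.091 = 0.8518.

0.8518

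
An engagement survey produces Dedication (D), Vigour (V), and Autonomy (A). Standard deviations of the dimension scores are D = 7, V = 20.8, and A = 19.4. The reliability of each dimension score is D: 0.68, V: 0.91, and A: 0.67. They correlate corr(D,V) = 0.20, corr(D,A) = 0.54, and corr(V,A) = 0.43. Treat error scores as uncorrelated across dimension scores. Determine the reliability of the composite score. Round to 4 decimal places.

0.8732

Var(D+V+A) = 7² + 20.8² + 19.4² + 2·[7·20.8·0.20 + 7·19.4·0.54 + 20.8·19.4·0.43] = 858 + 551.931 = 1409.93.
Because errors are independent across components, Cov(Tᵢ,Tⱼ) = Cov(Xᵢ,Xⱼ); the off-diagonal part of the true-score variance is the same as above.
True-score variance = [7²·0.68 + 20.8²·0.91 + 19.4²·0.67] + 551.931 = 679.184 + 551.931 = 1231.11.
Reliability = 1231.11 / 1409.93 = 0.8732.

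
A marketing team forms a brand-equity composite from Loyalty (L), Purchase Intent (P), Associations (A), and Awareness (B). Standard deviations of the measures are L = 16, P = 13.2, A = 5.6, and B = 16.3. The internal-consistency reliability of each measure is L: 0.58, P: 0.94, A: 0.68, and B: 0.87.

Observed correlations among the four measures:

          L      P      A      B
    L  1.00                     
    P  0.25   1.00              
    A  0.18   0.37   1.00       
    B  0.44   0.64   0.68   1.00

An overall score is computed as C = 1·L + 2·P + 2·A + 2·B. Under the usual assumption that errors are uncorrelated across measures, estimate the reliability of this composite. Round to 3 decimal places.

Var(C) = 16² + 2²·13.2² + 2²·5.6² + 2²·16.3² + 2·[2·16·13.2·0.25 + 2·16·5.6·0.18 + 2·16·16.3·0.44 + 4·13.2·5.6·0.37 + 4·13.2·16.3·0.64 + 4·5.6·16.3·0.68] = 2141.16 + 2551.71 = 4692.87.
With uncorrelated errors the cross-covariances are all true-score covariance, so they carry over unchanged; only the diagonal terms shrink to ρᵢσᵢ².
True-score variance = [16²·0.58 + 2²·13.2²·0.94 + 2²·5.6²·0.68 + 2²·16.3²·0.87] + 2551.71 = 1813.52 + 2551.71 = 4365.23.
Reliability = 4365.23 / 4692.87 = 0.930.

0.930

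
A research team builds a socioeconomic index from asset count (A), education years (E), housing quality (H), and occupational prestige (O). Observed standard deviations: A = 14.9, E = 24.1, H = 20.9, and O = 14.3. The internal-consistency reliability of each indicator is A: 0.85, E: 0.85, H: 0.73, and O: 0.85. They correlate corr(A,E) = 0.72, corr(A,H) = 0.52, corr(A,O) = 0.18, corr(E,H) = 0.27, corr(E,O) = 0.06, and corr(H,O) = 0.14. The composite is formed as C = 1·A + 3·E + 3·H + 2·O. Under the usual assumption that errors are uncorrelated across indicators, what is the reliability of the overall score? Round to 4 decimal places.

Var(C) = 14.9² + 3²·24.1² + 3²·20.9² + 2²·14.3² + 2·[3·14.9·24.1·0.72 + 3·14.9·20.9·0.52 + 2·14.9·14.3·0.18 + 9·24.1·20.9·0.27 + 6·24.1·14.3·0.06 + 6·20.9·14.3·0.14] = 10198.6 + 5874.45 = 16073.
With uncorrelated errors the cross-covariances are all true-score covariance, so they carry over unchanged; only the diagonal terms shrink to ρᵢσᵢ².
True-score variance = [14.9²·0.85 + 3²·24.1²·0.85 + 3²·20.9²·0.73 + 2²·14.3²·0.85] + 5874.45 = 8197.01 + 5874.45 = 14071.5.
Reliability = 14071.5 / 16073 = 0.8755.

0.8755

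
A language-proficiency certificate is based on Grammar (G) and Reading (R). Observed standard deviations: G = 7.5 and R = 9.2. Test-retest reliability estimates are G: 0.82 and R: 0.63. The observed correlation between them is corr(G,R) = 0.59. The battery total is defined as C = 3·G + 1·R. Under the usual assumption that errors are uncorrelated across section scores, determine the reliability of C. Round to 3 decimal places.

Var(C) = 3²·7.5² + 9.2² + 2·[3·7.5·9.2·0.59] = 590.89 + 244.26 = 835.15.
With uncorrelated errors the cross-covariances are all true-score covariance, so they carry over unchanged; only the diagonal terms shrink to ρᵢσᵢ².
True-score variance = [3²·7.5²·0.82 + 9.2²·0.63] + 244.26 = 468.448 + 244.26 = 712.708.
Reliability = 712.708 / 835.15 = 0.853.

0.853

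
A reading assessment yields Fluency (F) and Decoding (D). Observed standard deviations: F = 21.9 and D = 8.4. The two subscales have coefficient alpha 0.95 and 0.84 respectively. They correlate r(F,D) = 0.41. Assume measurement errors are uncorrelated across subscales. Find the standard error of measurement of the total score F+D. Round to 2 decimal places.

5.94

Var(total) = 550.17 + 150.847 = 701.017.
True-score variance = 514.9 + 150.847 = 665.747, so reliability = 0.9497.
Error variance = 701.017 − 665.747 = 35.2701; SEM = √35.2701 = 5.94.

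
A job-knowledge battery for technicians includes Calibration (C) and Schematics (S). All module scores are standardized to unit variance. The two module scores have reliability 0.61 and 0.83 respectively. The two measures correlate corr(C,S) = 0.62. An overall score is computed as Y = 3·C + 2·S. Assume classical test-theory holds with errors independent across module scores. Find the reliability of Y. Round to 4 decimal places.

0.7950

Var(Y) = 3² + 2² + 2·[6·0.62] = 13 + 7.44 = 20.44.
Because errors are independent across components, Cov(Tᵢ,Tⱼ) = Cov(Xᵢ,Xⱼ); the off-diagonal part of the true-score variance is the same as above.
True-score variance = [3²·0.61 + 2²·0.83] + 7.44 = 8.81 + 7.44 = 16.25.
Reliability = 16.25 / 20.44 = 0.7950.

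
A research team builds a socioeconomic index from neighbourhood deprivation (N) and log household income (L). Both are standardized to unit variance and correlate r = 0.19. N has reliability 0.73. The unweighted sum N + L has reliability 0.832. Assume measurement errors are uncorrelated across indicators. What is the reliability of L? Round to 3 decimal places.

Var(N+L) = 2 + 2·0.19 = 2.380.
True-score variance = ρ_N + ρ_L + 2·0.19, so 0.832 = (0.73 + ρ_L + 0.38) / 2.380.
ρ_L = 0.832·2.380 − 0.73 − 0.38 = 0.870.

0.870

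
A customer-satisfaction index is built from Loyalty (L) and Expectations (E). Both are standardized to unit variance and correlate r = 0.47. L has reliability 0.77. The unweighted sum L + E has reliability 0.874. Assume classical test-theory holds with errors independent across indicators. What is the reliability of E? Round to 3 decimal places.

0.860

Var(L+E) = 2 + 2·0.47 = 2.940.
True-score variance = ρ_L + ρ_E + 2·0.47, so 0.874 = (0.77 + ρ_E + 0.94) / 2.940.
ρ_E = 0.874·2.940 − 0.77 − 0.94 = 0.860.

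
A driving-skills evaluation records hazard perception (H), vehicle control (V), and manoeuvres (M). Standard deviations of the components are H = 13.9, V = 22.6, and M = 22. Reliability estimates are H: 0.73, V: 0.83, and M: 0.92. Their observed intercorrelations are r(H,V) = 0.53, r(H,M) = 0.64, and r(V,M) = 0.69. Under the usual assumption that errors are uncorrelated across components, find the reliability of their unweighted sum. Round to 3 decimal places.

0.932

Var(H+V+M) = 13.9² + 22.6² + 22² + 2·[13.9·22.6·0.53 + 13.9·22·0.64 + 22.6·22·0.69] = 1187.97 + 1410.55 = 2598.52.
Under uncorrelated errors the observed covariances equal the true-score covariances, so only the own-variance terms attenuate.
True-score variance = [13.9²·0.73 + 22.6²·0.83 + 22²·0.92] + 1410.55 = 1010.25 + 1410.55 = 2420.8.
Reliability = 2420.8 / 2598.52 = 0.932.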